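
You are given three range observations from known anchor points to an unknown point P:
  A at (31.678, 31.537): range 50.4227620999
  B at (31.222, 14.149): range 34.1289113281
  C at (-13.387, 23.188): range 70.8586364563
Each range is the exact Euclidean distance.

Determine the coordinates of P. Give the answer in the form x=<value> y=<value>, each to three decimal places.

eq1: (x − 31.678)² + (y − 31.537)² = 50.4227620999²
eq2: (x − 31.222)² + (y − 14.149)² = 34.1289113281²
eq3: (x + 13.387)² + (y − 23.188)² = 70.8586364563²
eq2−eq3, eq2−eq1 (x²,y² cancel):
  -89.218·x + 18.078·y = -4314.276144
  0.912·x + 34.776·y = -554.601781
det = -89.218·34.776 − 18.078·0.912 = -3119.132304
x = (-4314.276144·34.776 − 18.078·-554.601781) / -3119.132304 = 44.886578
y = (-89.218·-554.601781 − -4314.276144·0.912) / -3119.132304 = -17.124981

x=44.887 y=-17.125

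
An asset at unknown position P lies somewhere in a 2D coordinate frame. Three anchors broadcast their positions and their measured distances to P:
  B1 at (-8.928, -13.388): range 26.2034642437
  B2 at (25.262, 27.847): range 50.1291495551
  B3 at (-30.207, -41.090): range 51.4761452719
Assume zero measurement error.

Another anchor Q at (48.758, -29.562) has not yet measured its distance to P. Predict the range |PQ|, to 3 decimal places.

80.401

eq1: (x + 8.928)² + (y + 13.388)² = 26.2034642437²
eq2: (x − 25.262)² + (y − 27.847)² = 50.1291495551²
eq3: (x + 30.207)² + (y + 41.090)² = 51.4761452719²
eq1−eq2, eq1−eq3 (x²,y² cancel):
  68.380·x + 82.470·y = -671.633772
  -42.558·x − 55.404·y = 378.731227
det = 68.380·-55.404 − 82.470·-42.558 = -278.767260
x = (-671.633772·-55.404 − 82.470·378.731227) / -278.767260 = -21.441661
y = (68.380·378.731227 − -671.633772·-42.558) / -278.767260 = 9.634376
|P − Q| = √((-21.441661 − 48.758)² + (9.634376 − -29.562)²) = 80.401171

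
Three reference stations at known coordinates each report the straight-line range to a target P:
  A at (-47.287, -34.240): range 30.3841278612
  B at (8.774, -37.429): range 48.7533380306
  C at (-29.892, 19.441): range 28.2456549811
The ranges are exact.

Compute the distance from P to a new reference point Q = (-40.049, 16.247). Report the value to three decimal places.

26.735

eq1: (x + 47.287)² + (y + 34.240)² = 30.3841278612²
eq2: (x − 8.774)² + (y + 37.429)² = 48.7533380306²
eq3: (x + 29.892)² + (y − 19.441)² = 28.2456549811²
eq1−eq3, eq1−eq2 (x²,y² cancel):
  34.790·x + 107.362·y = -2011.575623
  112.122·x − 6.378·y = -3384.217595
det = 34.790·-6.378 − 107.362·112.122 = -12259.532784
x = (-2011.575623·-6.378 − 107.362·-3384.217595) / -12259.532784 = -30.683567
y = (34.790·-3384.217595 − -2011.575623·112.122) / -12259.532784 = -8.793561
|P − Q| = √((-30.683567 − -40.049)² + (-8.793561 − 16.247)²) = 26.734641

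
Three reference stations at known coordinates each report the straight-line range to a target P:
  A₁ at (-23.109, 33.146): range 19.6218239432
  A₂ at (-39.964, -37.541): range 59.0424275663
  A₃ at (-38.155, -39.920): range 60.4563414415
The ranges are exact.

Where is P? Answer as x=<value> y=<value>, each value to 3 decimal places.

x=-14.280 y=15.623

eq1: (x + 23.109)² + (y − 33.146)² = 19.6218239432²
eq2: (x + 39.964)² + (y + 37.541)² = 59.0424275663²
eq3: (x + 38.155)² + (y + 39.920)² = 60.4563414415²
eq1−eq3, eq1−eq2 (x²,y² cancel):
  -30.092·x − 146.132·y = -1853.226018
  -33.710·x − 141.374·y = -1727.227498
det = -30.092·-141.374 − -146.132·-33.710 = -671.883312
x = (-1853.226018·-141.374 − -146.132·-1727.227498) / -671.883312 = -14.280406
y = (-30.092·-1727.227498 − -1853.226018·-33.710) / -671.883312 = 15.622533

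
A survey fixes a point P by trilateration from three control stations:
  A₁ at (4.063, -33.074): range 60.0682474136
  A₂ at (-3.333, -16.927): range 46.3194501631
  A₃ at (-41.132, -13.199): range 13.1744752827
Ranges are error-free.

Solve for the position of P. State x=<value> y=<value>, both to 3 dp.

x=-46.968 y=-1.388

eq1: (x − 4.063)² + (y + 33.074)² = 60.0682474136²
eq2: (x + 3.333)² + (y + 16.927)² = 46.3194501631²
eq3: (x + 41.132)² + (y + 13.199)² = 13.1744752827²
eq2−eq1, eq2−eq3 (x²,y² cancel):
  14.792·x − 32.294·y = -649.937657
  -75.598·x + 7.456·y = 3540.347471
det = 14.792·7.456 − -32.294·-75.598 = -2331.072660
x = (-649.937657·7.456 − -32.294·3540.347471) / -2331.072660 = -46.968097
y = (14.792·3540.347471 − -649.937657·-75.598) / -2331.072660 = -1.387701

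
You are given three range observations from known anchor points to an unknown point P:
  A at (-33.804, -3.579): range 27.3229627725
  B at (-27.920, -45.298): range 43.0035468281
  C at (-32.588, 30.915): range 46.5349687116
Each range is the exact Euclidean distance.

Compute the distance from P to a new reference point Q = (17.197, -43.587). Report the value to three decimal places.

eq1: (x + 33.804)² + (y + 3.579)² = 27.3229627725²
eq2: (x + 27.920)² + (y + 45.298)² = 43.0035468281²
eq3: (x + 32.588)² + (y − 30.915)² = 46.5349687116²
eq1−eq3, eq1−eq2 (x²,y² cancel):
  2.432·x + 68.988·y = -556.763706
  11.768·x − 83.438·y = 573.154802
det = 2.432·-83.438 − 68.988·11.768 = -1014.772000
x = (-556.763706·-83.438 − 68.988·573.154802) / -1014.772000 = -6.813793
y = (2.432·573.154802 − -556.763706·11.768) / -1014.772000 = -7.830239
|P − Q| = √((-6.813793 − 17.197)² + (-7.830239 − -43.587)²) = 43.070455

43.070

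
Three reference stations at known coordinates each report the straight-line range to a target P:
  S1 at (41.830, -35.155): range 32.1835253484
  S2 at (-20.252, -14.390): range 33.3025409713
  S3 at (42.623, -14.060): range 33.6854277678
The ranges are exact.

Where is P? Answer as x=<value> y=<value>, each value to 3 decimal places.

x=11.042 y=-25.780

eq1: (x − 41.830)² + (y + 35.155)² = 32.1835253484²
eq2: (x + 20.252)² + (y + 14.390)² = 33.3025409713²
eq3: (x − 42.623)² + (y + 14.060)² = 33.6854277678²
eq2−eq1, eq2−eq3 (x²,y² cancel):
  124.164·x − 41.530·y = 2441.687252
  125.750·x + 0.660·y = 1371.539316
det = 124.164·0.660 − -41.530·125.750 = 5304.345740
x = (2441.687252·0.660 − -41.530·1371.539316) / 5304.345740 = 11.042180
y = (124.164·1371.539316 − 2441.687252·125.750) / 5304.345740 = -25.780062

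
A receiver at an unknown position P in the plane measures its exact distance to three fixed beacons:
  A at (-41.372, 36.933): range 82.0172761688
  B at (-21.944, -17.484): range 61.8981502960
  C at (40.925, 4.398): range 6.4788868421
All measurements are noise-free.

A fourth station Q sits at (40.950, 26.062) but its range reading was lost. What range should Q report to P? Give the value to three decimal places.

20.080

eq1: (x + 41.372)² + (y − 36.933)² = 82.0172761688²
eq2: (x + 21.944)² + (y + 17.484)² = 61.8981502960²
eq3: (x − 40.925)² + (y − 4.398)² = 6.4788868421²
eq3−eq2, eq3−eq1 (x²,y² cancel):
  -125.738·x − 43.764·y = -4696.373672
  -164.594·x + 65.070·y = -5303.366771
det = -125.738·65.070 − -43.764·-164.594 = -15385.063476
x = (-4696.373672·65.070 − -43.764·-5303.366771) / -15385.063476 = 34.948805
y = (-125.738·-5303.366771 − -4696.373672·-164.594) / -15385.063476 = 6.900212
|P − Q| = √((34.948805 − 40.950)² + (6.900212 − 26.062)²) = 20.079554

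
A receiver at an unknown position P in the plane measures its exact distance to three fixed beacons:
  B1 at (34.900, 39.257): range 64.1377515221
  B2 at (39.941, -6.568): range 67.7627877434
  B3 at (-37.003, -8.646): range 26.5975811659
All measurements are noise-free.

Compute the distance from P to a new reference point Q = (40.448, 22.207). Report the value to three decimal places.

eq1: (x − 34.900)² + (y − 39.257)² = 64.1377515221²
eq2: (x − 39.941)² + (y + 6.568)² = 67.7627877434²
eq3: (x + 37.003)² + (y + 8.646)² = 26.5975811659²
eq2−eq1, eq2−eq3 (x²,y² cancel):
  -10.082·x + 91.650·y = 1598.844176
  -153.888·x − 4.156·y = 3689.917299
det = -10.082·-4.156 − 91.650·-153.888 = 14145.735992
x = (1598.844176·-4.156 − 91.650·3689.917299) / 14145.735992 = -24.376654
y = (-10.082·3689.917299 − 1598.844176·-153.888) / 14145.735992 = 14.763543
|P − Q| = √((-24.376654 − 40.448)² + (14.763543 − 22.207)²) = 65.250600

65.251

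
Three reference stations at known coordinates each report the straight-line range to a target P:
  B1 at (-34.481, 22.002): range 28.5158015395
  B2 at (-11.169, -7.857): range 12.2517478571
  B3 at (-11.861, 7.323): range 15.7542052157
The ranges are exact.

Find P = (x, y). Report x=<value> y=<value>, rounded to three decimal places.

x=-22.802 y=-4.012

eq1: (x + 34.481)² + (y − 22.002)² = 28.5158015395²
eq2: (x + 11.169)² + (y + 7.857)² = 12.2517478571²
eq3: (x + 11.861)² + (y − 7.323)² = 15.7542052157²
eq1−eq3, eq1−eq2 (x²,y² cancel):
  45.240·x − 29.358·y = -913.761760
  46.624·x − 59.718·y = -823.502743
det = 45.240·-59.718 − -29.358·46.624 = -1332.854928
x = (-913.761760·-59.718 − -29.358·-823.502743) / -1332.854928 = -22.801905
y = (45.240·-823.502743 − -913.761760·46.624) / -1332.854928 = -4.012413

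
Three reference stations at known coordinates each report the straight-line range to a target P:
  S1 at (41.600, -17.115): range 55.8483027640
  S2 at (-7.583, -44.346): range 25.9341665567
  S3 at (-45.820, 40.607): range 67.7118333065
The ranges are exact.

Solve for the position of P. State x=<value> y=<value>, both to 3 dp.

eq1: (x − 41.600)² + (y + 17.115)² = 55.8483027640²
eq2: (x + 7.583)² + (y + 44.346)² = 25.9341665567²
eq3: (x + 45.820)² + (y − 40.607)² = 67.7118333065²
eq2−eq1, eq2−eq3 (x²,y² cancel):
  98.366·x + 54.462·y = -2447.038307
  -76.474·x + 169.906·y = -2187.980131
det = 98.366·169.906 − 54.462·-76.474 = 20877.900584
x = (-2447.038307·169.906 − 54.462·-2187.980131) / 20877.900584 = -14.206635
y = (98.366·-2187.980131 − -2447.038307·-76.474) / 20877.900584 = -19.271941

x=-14.207 y=-19.272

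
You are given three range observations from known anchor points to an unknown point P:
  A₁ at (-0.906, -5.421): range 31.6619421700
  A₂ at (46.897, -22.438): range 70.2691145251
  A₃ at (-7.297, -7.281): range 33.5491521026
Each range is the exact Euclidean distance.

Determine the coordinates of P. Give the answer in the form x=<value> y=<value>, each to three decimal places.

eq1: (x + 0.906)² + (y + 5.421)² = 31.6619421700²
eq2: (x − 46.897)² + (y + 22.438)² = 70.2691145251²
eq3: (x + 7.297)² + (y + 7.281)² = 33.5491521026²
eq1−eq2, eq1−eq3 (x²,y² cancel):
  95.606·x − 34.034·y = -1262.685498
  -12.782·x − 3.720·y = -47.015932
det = 95.606·-3.720 − -34.034·-12.782 = -790.676908
x = (-1262.685498·-3.720 − -34.034·-47.015932) / -790.676908 = -3.916960
y = (95.606·-47.015932 − -1262.685498·-12.782) / -790.676908 = 26.097450

x=-3.917 y=26.097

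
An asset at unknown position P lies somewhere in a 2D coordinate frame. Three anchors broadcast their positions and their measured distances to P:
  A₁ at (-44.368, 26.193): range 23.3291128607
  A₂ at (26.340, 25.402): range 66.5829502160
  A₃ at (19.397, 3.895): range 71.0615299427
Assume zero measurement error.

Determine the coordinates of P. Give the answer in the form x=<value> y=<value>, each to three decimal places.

eq1: (x + 44.368)² + (y − 26.193)² = 23.3291128607²
eq2: (x − 26.340)² + (y − 25.402)² = 66.5829502160²
eq3: (x − 19.397)² + (y − 3.895)² = 71.0615299427²
eq1−eq2, eq1−eq3 (x²,y² cancel):
  141.416·x − 1.582·y = -5204.577222
  127.530·x − 44.596·y = -6768.671570
det = 141.416·-44.596 − -1.582·127.530 = -6104.835476
x = (-5204.577222·-44.596 − -1.582·-6768.671570) / -6104.835476 = -36.265562
y = (141.416·-6768.671570 − -5204.577222·127.530) / -6104.835476 = 48.069883

x=-36.266 y=48.070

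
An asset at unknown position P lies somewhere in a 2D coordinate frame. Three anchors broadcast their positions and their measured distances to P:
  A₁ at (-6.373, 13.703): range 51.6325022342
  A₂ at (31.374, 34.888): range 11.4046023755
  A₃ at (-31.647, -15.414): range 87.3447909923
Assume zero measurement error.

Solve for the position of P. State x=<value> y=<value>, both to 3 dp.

eq1: (x + 6.373)² + (y − 13.703)² = 51.6325022342²
eq2: (x − 31.374)² + (y − 34.888)² = 11.4046023755²
eq3: (x + 31.647)² + (y + 15.414)² = 87.3447909923²
eq1−eq2, eq1−eq3 (x²,y² cancel):
  75.494·x + 42.370·y = 4508.963414
  -50.548·x − 58.234·y = -3952.460560
det = 75.494·-58.234 − 42.370·-50.548 = -2254.598836
x = (4508.963414·-58.234 − 42.370·-3952.460560) / -2254.598836 = 42.184543
y = (75.494·-3952.460560 − 4508.963414·-50.548) / -2254.598836 = 31.255217

x=42.185 y=31.255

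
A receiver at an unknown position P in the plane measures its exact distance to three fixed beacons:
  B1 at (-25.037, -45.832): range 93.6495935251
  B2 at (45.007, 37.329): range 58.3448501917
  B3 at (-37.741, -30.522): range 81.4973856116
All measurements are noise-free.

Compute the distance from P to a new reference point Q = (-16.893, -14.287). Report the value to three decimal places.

61.421

eq1: (x + 25.037)² + (y + 45.832)² = 93.6495935251²
eq2: (x − 45.007)² + (y − 37.329)² = 58.3448501917²
eq3: (x + 37.741)² + (y + 30.522)² = 81.4973856116²
eq2−eq1, eq2−eq3 (x²,y² cancel):
  -140.088·x − 166.322·y = -6057.785521
  -165.496·x − 135.702·y = -4300.811043
det = -140.088·-135.702 − -166.322·-165.496 = -8515.403936
x = (-6057.785521·-135.702 − -166.322·-4300.811043) / -8515.403936 = -12.534240
y = (-140.088·-4300.811043 − -6057.785521·-165.496) / -8515.403936 = 46.979246
|P − Q| = √((-12.534240 − -16.893)² + (46.979246 − -14.287)²) = 61.421101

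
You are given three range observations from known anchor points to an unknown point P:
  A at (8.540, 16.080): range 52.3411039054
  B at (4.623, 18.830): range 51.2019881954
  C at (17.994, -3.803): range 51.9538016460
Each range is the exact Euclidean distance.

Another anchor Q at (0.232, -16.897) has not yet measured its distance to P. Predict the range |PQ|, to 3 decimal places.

32.599

eq1: (x − 8.540)² + (y − 16.080)² = 52.3411039054²
eq2: (x − 4.623)² + (y − 18.830)² = 51.2019881954²
eq3: (x − 17.994)² + (y + 3.803)² = 51.9538016460²
eq2−eq1, eq2−eq3 (x²,y² cancel):
  7.834·x − 5.500·y = -162.390592
  26.742·x − 45.266·y = -115.248094
det = 7.834·-45.266 − -5.500·26.742 = -207.532844
x = (-162.390592·-45.266 − -5.500·-115.248094) / -207.532844 = -32.365518
y = (7.834·-115.248094 − -162.390592·26.742) / -207.532844 = -16.574705
|P − Q| = √((-32.365518 − 0.232)² + (-16.574705 − -16.897)²) = 32.599111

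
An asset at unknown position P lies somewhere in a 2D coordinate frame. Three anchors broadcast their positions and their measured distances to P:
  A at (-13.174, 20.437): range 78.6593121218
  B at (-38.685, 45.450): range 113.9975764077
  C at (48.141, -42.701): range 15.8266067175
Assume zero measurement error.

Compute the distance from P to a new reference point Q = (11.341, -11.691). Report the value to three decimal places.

38.296

eq1: (x + 13.174)² + (y − 20.437)² = 78.6593121218²
eq2: (x + 38.685)² + (y − 45.450)² = 113.9975764077²
eq3: (x − 48.141)² + (y + 42.701)² = 15.8266067175²
eq3−eq1, eq3−eq2 (x²,y² cancel):
  -122.630·x + 126.276·y = -9486.511940
  -173.652·x + 176.302·y = -13323.665504
det = -122.630·176.302 − 126.276·-173.652 = 308.165692
x = (-9486.511940·176.302 − 126.276·-13323.665504) / 308.165692 = 32.346745
y = (-122.630·-13323.665504 − -9486.511940·-173.652) / 308.165692 = -43.712428
|P − Q| = √((32.346745 − 11.341)² + (-43.712428 − -11.691)²) = 38.296386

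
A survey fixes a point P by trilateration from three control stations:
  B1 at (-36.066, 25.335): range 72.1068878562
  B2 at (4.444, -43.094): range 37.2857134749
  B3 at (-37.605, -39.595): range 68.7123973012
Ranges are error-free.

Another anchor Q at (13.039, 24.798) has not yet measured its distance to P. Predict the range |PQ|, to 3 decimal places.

eq1: (x + 36.066)² + (y − 25.335)² = 72.1068878562²
eq2: (x − 4.444)² + (y + 43.094)² = 37.2857134749²
eq3: (x + 37.605)² + (y + 39.595)² = 68.7123973012²
eq2−eq3, eq2−eq1 (x²,y² cancel):
  -84.098·x + 6.998·y = -2226.111036
  -81.020·x + 136.858·y = -3743.402238
det = -84.098·136.858 − 6.998·-81.020 = -10942.506124
x = (-2226.111036·136.858 − 6.998·-3743.402238) / -10942.506124 = 25.447989
y = (-84.098·-3743.402238 − -2226.111036·-81.020) / -10942.506124 = -12.287233
|P − Q| = √((25.447989 − 13.039)² + (-12.287233 − 24.798)²) = 39.106234

39.106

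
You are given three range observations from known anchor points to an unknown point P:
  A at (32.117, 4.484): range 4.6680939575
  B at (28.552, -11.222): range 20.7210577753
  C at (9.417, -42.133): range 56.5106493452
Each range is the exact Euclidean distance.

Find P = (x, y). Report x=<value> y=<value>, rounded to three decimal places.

x=33.908 y=8.795

eq1: (x − 32.117)² + (y − 4.484)² = 4.6680939575²
eq2: (x − 28.552)² + (y + 11.222)² = 20.7210577753²
eq3: (x − 9.417)² + (y + 42.133)² = 56.5106493452²
eq3−eq1, eq3−eq2 (x²,y² cancel):
  45.400·x + 93.234·y = 2359.400755
  38.270·x + 61.822·y = 1841.371664
det = 45.400·61.822 − 93.234·38.270 = -761.346380
x = (2359.400755·61.822 − 93.234·1841.371664) / -761.346380 = 33.907789
y = (45.400·1841.371664 − 2359.400755·38.270) / -761.346380 = 8.794937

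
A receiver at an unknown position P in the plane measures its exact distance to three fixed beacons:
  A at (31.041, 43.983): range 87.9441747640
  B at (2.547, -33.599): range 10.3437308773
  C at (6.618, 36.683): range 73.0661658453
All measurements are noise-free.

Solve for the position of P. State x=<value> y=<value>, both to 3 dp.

x=-7.706 y=-34.965

eq1: (x − 31.041)² + (y − 43.983)² = 87.9441747640²
eq2: (x − 2.547)² + (y + 33.599)² = 10.3437308773²
eq3: (x − 6.618)² + (y − 36.683)² = 73.0661658453²
eq3−eq1, eq3−eq2 (x²,y² cancel):
  48.846·x + 14.600·y = -886.905727
  -8.142·x − 140.564·y = 4977.611420
det = 48.846·-140.564 − 14.600·-8.142 = -6747.115944
x = (-886.905727·-140.564 − 14.600·4977.611420) / -6747.115944 = -7.706091
y = (48.846·4977.611420 − -886.905727·-8.142) / -6747.115944 = -34.965343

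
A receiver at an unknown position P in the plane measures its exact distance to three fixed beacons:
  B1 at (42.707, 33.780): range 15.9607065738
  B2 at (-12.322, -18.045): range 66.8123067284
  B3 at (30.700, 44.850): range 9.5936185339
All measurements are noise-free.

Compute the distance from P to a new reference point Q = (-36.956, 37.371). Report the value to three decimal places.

eq1: (x − 42.707)² + (y − 33.780)² = 15.9607065738²
eq2: (x + 12.322)² + (y + 18.045)² = 66.8123067284²
eq3: (x − 30.700)² + (y − 44.850)² = 9.5936185339²
eq3−eq2, eq3−eq1 (x²,y² cancel):
  -86.044·x − 125.790·y = -6848.405605
  24.014·x − 22.140·y = -151.742889
det = -86.044·-22.140 − -125.790·24.014 = 4925.735220
x = (-6848.405605·-22.140 − -125.790·-151.742889) / 4925.735220 = 26.906839
y = (-86.044·-151.742889 − -6848.405605·24.014) / 4925.735220 = 36.038108
|P − Q| = √((26.906839 − -36.956)² + (36.038108 − 37.371)²) = 63.876747

63.877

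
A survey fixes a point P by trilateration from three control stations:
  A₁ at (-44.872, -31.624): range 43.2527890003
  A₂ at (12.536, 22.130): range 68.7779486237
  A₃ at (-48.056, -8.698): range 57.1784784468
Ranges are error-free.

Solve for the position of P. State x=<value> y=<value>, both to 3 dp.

eq1: (x + 44.872)² + (y + 31.624)² = 43.2527890003²
eq2: (x − 12.536)² + (y − 22.130)² = 68.7779486237²
eq3: (x + 48.056)² + (y + 8.698)² = 57.1784784468²
eq1−eq2, eq1−eq3 (x²,y² cancel):
  114.816·x + 107.508·y = -5226.288025
  -6.368·x + 45.852·y = -2027.114061
det = 114.816·45.852 − 107.508·-6.368 = 5949.154176
x = (-5226.288025·45.852 − 107.508·-2027.114061) / 5949.154176 = -3.648381
y = (114.816·-2027.114061 − -5226.288025·-6.368) / 5949.154176 = -44.716631

x=-3.648 y=-44.717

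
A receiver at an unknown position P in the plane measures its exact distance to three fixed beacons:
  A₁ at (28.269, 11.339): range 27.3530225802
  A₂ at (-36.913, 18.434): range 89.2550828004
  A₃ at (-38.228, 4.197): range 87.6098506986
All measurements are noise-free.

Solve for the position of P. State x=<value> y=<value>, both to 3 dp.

x=48.680 y=-6.870

eq1: (x − 28.269)² + (y − 11.339)² = 27.3530225802²
eq2: (x + 36.913)² + (y − 18.434)² = 89.2550828004²
eq3: (x + 38.228)² + (y − 4.197)² = 87.6098506986²
eq3−eq2, eq3−eq1 (x²,y² cancel):
  2.630·x + 28.474·y = -67.596734
  132.994·x + 14.284·y = 6376.012584
det = 2.630·14.284 − 28.474·132.994 = -3749.304236
x = (-67.596734·14.284 − 28.474·6376.012584) / -3749.304236 = 48.680001
y = (2.630·6376.012584 − -67.596734·132.994) / -3749.304236 = -6.870308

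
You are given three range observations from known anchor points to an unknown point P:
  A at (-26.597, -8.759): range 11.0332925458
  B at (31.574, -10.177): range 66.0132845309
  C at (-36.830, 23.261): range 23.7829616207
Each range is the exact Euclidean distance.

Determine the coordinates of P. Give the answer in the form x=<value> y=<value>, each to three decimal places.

eq1: (x + 26.597)² + (y + 8.759)² = 11.0332925458²
eq2: (x − 31.574)² + (y + 10.177)² = 66.0132845309²
eq3: (x + 36.830)² + (y − 23.261)² = 23.7829616207²
eq2−eq1, eq2−eq3 (x²,y² cancel):
  -116.342·x + 2.836·y = 3919.651875
  -136.808·x + 66.876·y = 4589.158687
det = -116.342·66.876 − 2.836·-136.808 = -7392.500104
x = (3919.651875·66.876 − 2.836·4589.158687) / -7392.500104 = -33.698449
y = (-116.342·4589.158687 − 3919.651875·-136.808) / -7392.500104 = -0.314891

x=-33.698 y=-0.315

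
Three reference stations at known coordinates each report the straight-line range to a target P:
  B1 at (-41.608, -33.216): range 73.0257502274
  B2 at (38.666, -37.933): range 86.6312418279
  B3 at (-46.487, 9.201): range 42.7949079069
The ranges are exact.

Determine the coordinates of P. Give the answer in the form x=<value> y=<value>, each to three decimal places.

x=-10.967 y=33.071

eq1: (x + 41.608)² + (y + 33.216)² = 73.0257502274²
eq2: (x − 38.666)² + (y + 37.933)² = 86.6312418279²
eq3: (x + 46.487)² + (y − 9.201)² = 42.7949079069²
eq3−eq1, eq3−eq2 (x²,y² cancel):
  9.758·x − 84.834·y = -2912.527304
  170.306·x − 94.268·y = -4985.295443
det = 9.758·-94.268 − -84.834·170.306 = 13527.872060
x = (-2912.527304·-94.268 − -84.834·-4985.295443) / 13527.872060 = -10.967315
y = (9.758·-4985.295443 − -2912.527304·170.306) / 13527.872060 = 33.070564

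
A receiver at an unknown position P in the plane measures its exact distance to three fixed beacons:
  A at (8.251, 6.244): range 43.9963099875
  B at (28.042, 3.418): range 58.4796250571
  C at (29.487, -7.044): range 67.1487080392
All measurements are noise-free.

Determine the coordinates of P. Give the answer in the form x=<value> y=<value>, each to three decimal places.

eq1: (x − 8.251)² + (y − 6.244)² = 43.9963099875²
eq2: (x − 28.042)² + (y − 3.418)² = 58.4796250571²
eq3: (x − 29.487)² + (y + 7.044)² = 67.1487080392²
eq2−eq3, eq2−eq1 (x²,y² cancel):
  2.890·x − 20.924·y = -968.017828
  -39.582·x + 5.652·y = 793.221303
det = 2.890·5.652 − -20.924·-39.582 = -811.879488
x = (-968.017828·5.652 − -20.924·793.221303) / -811.879488 = -13.704159
y = (2.890·793.221303 − -968.017828·-39.582) / -811.879488 = 44.370713

x=-13.704 y=44.371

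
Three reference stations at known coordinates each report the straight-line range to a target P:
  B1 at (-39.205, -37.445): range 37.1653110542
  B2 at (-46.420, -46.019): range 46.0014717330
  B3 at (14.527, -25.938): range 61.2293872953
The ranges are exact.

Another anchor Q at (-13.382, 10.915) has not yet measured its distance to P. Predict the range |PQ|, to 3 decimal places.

eq1: (x + 39.205)² + (y + 37.445)² = 37.1653110542²
eq2: (x + 46.420)² + (y + 46.019)² = 46.0014717330²
eq3: (x − 14.527)² + (y + 25.938)² = 61.2293872953²
eq3−eq1, eq3−eq2 (x²,y² cancel):
  -107.464·x − 23.014·y = 4423.124000
  -121.894·x − 40.162·y = 5021.653655
det = -107.464·-40.162 − -23.014·-121.894 = 1510.700652
x = (4423.124000·-40.162 − -23.014·5021.653655) / 1510.700652 = -41.088993
y = (-107.464·5021.653655 − 4423.124000·-121.894) / 1510.700652 = -0.327472
|P − Q| = √((-41.088993 − -13.382)² + (-0.327472 − 10.915)²) = 29.901014

29.901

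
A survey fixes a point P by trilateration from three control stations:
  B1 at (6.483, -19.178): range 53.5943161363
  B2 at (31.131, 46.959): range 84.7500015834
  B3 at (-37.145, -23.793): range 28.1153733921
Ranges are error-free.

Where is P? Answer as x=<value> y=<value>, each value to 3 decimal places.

eq1: (x − 6.483)² + (y + 19.178)² = 53.5943161363²
eq2: (x − 31.131)² + (y − 46.959)² = 84.7500015834²
eq3: (x + 37.145)² + (y + 23.793)² = 28.1153733921²
eq1−eq3, eq1−eq2 (x²,y² cancel):
  -87.256·x − 9.230·y = 3617.909402
  49.296·x + 132.274·y = -1545.750177
det = -87.256·132.274 − -9.230·49.296 = -11086.698064
x = (3617.909402·132.274 − -9.230·-1545.750177) / -11086.698064 = -41.877940
y = (-87.256·-1545.750177 − 3617.909402·49.296) / -11086.698064 = 3.921139

x=-41.878 y=3.921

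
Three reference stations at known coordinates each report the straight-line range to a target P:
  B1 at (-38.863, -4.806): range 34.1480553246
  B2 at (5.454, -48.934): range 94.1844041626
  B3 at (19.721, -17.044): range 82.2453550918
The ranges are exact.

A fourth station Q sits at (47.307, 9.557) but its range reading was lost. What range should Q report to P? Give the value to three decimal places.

eq1: (x + 38.863)² + (y + 4.806)² = 34.1480553246²
eq2: (x − 5.454)² + (y + 48.934)² = 94.1844041626²
eq3: (x − 19.721)² + (y + 17.044)² = 82.2453550918²
eq2−eq3, eq2−eq1 (x²,y² cancel):
  28.534·x + 63.780·y = 361.536858
  -88.634·x + 88.256·y = 6813.760238
det = 28.534·88.256 − 63.780·-88.634 = 8171.373224
x = (361.536858·88.256 − 63.780·6813.760238) / 8171.373224 = -49.278600
y = (28.534·6813.760238 − 361.536858·-88.634) / 8171.373224 = 27.714839
|P − Q| = √((-49.278600 − 47.307)² + (27.714839 − 9.557)²) = 98.277593

98.278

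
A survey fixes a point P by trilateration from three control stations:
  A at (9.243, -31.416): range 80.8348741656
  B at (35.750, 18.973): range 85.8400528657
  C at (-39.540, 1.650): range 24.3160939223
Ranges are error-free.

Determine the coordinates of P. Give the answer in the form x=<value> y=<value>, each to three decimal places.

eq1: (x − 9.243)² + (y + 31.416)² = 80.8348741656²
eq2: (x − 35.750)² + (y − 18.973)² = 85.8400528657²
eq3: (x + 39.540)² + (y − 1.650)² = 24.3160939223²
eq3−eq2, eq3−eq1 (x²,y² cancel):
  150.580·x + 34.646·y = -6705.339123
  97.566·x − 66.132·y = -6436.740453
det = 150.580·-66.132 − 34.646·97.566 = -13338.428196
x = (-6705.339123·-66.132 − 34.646·-6436.740453) / -13338.428196 = -49.964268
y = (150.580·-6436.740453 − -6705.339123·97.566) / -13338.428196 = 23.618320

x=-49.964 y=23.618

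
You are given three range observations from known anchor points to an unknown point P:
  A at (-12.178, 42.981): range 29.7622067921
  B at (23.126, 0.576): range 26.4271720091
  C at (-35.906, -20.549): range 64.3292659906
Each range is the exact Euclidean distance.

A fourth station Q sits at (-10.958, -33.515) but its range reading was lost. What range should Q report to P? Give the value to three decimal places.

eq1: (x + 12.178)² + (y − 42.981)² = 29.7622067921²
eq2: (x − 23.126)² + (y − 0.576)² = 26.4271720091²
eq3: (x + 35.906)² + (y + 20.549)² = 64.3292659906²
eq2−eq1, eq2−eq3 (x²,y² cancel):
  -70.608·x + 84.810·y = 1273.132860
  -118.064·x − 42.250·y = -2263.500457
det = -70.608·-42.250 − 84.810·-118.064 = 12996.195840
x = (1273.132860·-42.250 − 84.810·-2263.500457) / 12996.195840 = 10.632158
y = (-70.608·-2263.500457 − 1273.132860·-118.064) / 12996.195840 = 23.863321
|P − Q| = √((10.632158 − -10.958)² + (23.863321 − -33.515)²) = 61.305846

61.306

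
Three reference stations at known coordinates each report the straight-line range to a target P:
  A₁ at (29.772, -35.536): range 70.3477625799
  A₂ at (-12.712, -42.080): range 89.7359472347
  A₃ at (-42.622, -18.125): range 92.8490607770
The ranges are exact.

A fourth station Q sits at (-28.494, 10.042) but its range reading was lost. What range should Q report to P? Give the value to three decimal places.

eq1: (x − 29.772)² + (y + 35.536)² = 70.3477625799²
eq2: (x + 12.712)² + (y + 42.080)² = 89.7359472347²
eq3: (x + 42.622)² + (y + 18.125)² = 92.8490607770²
eq2−eq3, eq2−eq1 (x²,y² cancel):
  -59.820·x + 47.910·y = -355.578696
  84.968·x + 13.088·y = 3320.590462
det = -59.820·13.088 − 47.910·84.968 = -4853.741040
x = (-355.578696·13.088 − 47.910·3320.590462) / -4853.741040 = 33.735484
y = (-59.820·3320.590462 − -355.578696·84.968) / -4853.741040 = 34.700020
|P − Q| = √((33.735484 − -28.494)² + (34.700020 − 10.042)²) = 66.936736

66.937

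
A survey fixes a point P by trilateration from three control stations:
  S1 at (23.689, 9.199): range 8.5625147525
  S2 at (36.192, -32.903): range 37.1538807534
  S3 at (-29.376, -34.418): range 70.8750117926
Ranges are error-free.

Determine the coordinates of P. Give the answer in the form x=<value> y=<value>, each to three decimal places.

x=30.322 y=3.784

eq1: (x − 23.689)² + (y − 9.199)² = 8.5625147525²
eq2: (x − 36.192)² + (y + 32.903)² = 37.1538807534²
eq3: (x + 29.376)² + (y + 34.418)² = 70.8750117926²
eq1−eq2, eq1−eq3 (x²,y² cancel):
  25.006·x − 84.204·y = 439.583755
  -106.130·x − 87.234·y = -3548.192860
det = 25.006·-87.234 − -84.204·-106.130 = -11117.943924
x = (439.583755·-87.234 − -84.204·-3548.192860) / -11117.943924 = 30.322035
y = (25.006·-3548.192860 − 439.583755·-106.130) / -11117.943924 = 3.784251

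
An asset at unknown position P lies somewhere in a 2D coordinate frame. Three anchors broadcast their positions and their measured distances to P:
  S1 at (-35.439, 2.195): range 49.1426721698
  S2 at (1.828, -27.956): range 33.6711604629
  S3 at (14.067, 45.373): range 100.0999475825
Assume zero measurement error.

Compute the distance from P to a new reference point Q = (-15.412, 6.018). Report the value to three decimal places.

53.318

eq1: (x + 35.439)² + (y − 2.195)² = 49.1426721698²
eq2: (x − 1.828)² + (y + 27.956)² = 33.6711604629²
eq3: (x − 14.067)² + (y − 45.373)² = 100.0999475825²
eq3−eq2, eq3−eq1 (x²,y² cancel):
  -24.478·x − 146.658·y = 7414.542361
  -99.012·x − 86.356·y = 6609.148406
det = -24.478·-86.356 − -146.658·-99.012 = -12407.079728
x = (7414.542361·-86.356 − -146.658·6609.148406) / -12407.079728 = -26.516656
y = (-24.478·6609.148406 − 7414.542361·-99.012) / -12407.079728 = -46.130914
|P − Q| = √((-26.516656 − -15.412)² + (-46.130914 − 6.018)²) = 53.318127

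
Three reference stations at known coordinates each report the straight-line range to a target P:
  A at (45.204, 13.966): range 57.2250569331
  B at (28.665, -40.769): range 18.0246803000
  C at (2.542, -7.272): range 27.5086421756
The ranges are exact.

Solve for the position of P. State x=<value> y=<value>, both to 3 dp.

x=12.428 y=-32.943

eq1: (x − 45.204)² + (y − 13.966)² = 57.2250569331²
eq2: (x − 28.665)² + (y + 40.769)² = 18.0246803000²
eq3: (x − 2.542)² + (y + 7.272)² = 27.5086421756²
eq2−eq3, eq2−eq1 (x²,y² cancel):
  -52.246·x + 66.994·y = -2856.286132
  33.078·x + 109.470·y = -3195.160855
det = -52.246·109.470 − 66.994·33.078 = -7935.397152
x = (-2856.286132·109.470 − 66.994·-3195.160855) / -7935.397152 = 12.427990
y = (-52.246·-3195.160855 − -2856.286132·33.078) / -7935.397152 = -32.942851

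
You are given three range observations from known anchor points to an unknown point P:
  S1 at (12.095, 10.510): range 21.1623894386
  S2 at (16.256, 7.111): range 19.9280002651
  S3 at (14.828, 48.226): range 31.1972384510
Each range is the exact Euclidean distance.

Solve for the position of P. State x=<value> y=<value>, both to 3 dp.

x=30.372 y=21.177

eq1: (x − 12.095)² + (y − 10.510)² = 21.1623894386²
eq2: (x − 16.256)² + (y − 7.111)² = 19.9280002651²
eq3: (x − 14.828)² + (y − 48.226)² = 31.1972384510²
eq1−eq3, eq1−eq2 (x²,y² cancel):
  5.466·x + 75.432·y = 1763.446575
  8.322·x − 6.798·y = 108.796264
det = 5.466·-6.798 − 75.432·8.322 = -664.902972
x = (1763.446575·-6.798 − 75.432·108.796264) / -664.902972 = 30.372296
y = (5.466·108.796264 − 1763.446575·8.322) / -664.902972 = 21.177108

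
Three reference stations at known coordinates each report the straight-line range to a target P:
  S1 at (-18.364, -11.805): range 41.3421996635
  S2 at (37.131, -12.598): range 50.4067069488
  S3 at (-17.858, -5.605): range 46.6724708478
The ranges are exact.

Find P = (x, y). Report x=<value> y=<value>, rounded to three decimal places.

eq1: (x + 18.364)² + (y + 11.805)² = 41.3421996635²
eq2: (x − 37.131)² + (y + 12.598)² = 50.4067069488²
eq3: (x + 17.858)² + (y + 5.605)² = 46.6724708478²
eq2−eq1, eq2−eq3 (x²,y² cancel):
  -110.990·x + 1.586·y = -229.167612
  -109.978·x + 13.986·y = -824.580006
det = -110.990·13.986 − 1.586·-109.978 = -1377.881032
x = (-229.167612·13.986 − 1.586·-824.580006) / -1377.881032 = 1.377009
y = (-110.990·-824.580006 − -229.167612·-109.978) / -1377.881032 = -48.129510

x=1.377 y=-48.130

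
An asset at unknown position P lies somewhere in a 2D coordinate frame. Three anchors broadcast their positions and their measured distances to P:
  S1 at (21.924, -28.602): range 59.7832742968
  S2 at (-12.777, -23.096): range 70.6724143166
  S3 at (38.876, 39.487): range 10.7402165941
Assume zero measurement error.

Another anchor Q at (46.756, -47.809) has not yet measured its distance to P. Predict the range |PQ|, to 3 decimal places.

eq1: (x − 21.924)² + (y + 28.602)² = 59.7832742968²
eq2: (x + 12.777)² + (y + 23.096)² = 70.6724143166²
eq3: (x − 38.876)² + (y − 39.487)² = 10.7402165941²
eq3−eq2, eq3−eq1 (x²,y² cancel):
  -103.306·x − 125.166·y = -7253.127493
  -33.904·x − 136.178·y = -5230.517998
det = -103.306·-136.178 − -125.166·-33.904 = 9824.376404
x = (-7253.127493·-136.178 − -125.166·-5230.517998) / 9824.376404 = 33.898679
y = (-103.306·-5230.517998 − -7253.127493·-33.904) / 9824.376404 = 29.969725
|P − Q| = √((33.898679 − 46.756)² + (29.969725 − -47.809)²) = 78.834261

78.834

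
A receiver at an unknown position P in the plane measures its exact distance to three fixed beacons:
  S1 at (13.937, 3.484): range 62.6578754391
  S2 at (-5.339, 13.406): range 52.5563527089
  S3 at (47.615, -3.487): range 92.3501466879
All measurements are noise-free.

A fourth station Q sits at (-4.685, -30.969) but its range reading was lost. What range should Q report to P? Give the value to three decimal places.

eq1: (x − 13.937)² + (y − 3.484)² = 62.6578754391²
eq2: (x + 5.339)² + (y − 13.406)² = 52.5563527089²
eq3: (x − 47.615)² + (y + 3.487)² = 92.3501466879²
eq2−eq1, eq2−eq3 (x²,y² cancel):
  38.552·x − 19.844·y = -1165.686676
  105.908·x − 33.786·y = -3695.257746
det = 38.552·-33.786 − -19.844·105.908 = 799.120480
x = (-1165.686676·-33.786 − -19.844·-3695.257746) / 799.120480 = -42.477706
y = (38.552·-3695.257746 − -1165.686676·105.908) / 799.120480 = -23.781185
|P − Q| = √((-42.477706 − -4.685)² + (-23.781185 − -30.969)²) = 38.470161

38.470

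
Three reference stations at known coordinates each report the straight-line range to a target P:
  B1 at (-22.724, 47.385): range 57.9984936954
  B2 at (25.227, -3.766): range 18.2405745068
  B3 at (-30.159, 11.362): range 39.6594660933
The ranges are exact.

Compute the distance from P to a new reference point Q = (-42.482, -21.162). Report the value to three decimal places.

eq1: (x + 22.724)² + (y − 47.385)² = 57.9984936954²
eq2: (x − 25.227)² + (y + 3.766)² = 18.2405745068²
eq3: (x + 30.159)² + (y − 11.362)² = 39.6594660933²
eq2−eq3, eq2−eq1 (x²,y² cancel):
  -110.772·x + 30.256·y = -852.078652
  -95.902·x + 102.302·y = -919.972597
det = -110.772·102.302 − 30.256·-95.902 = -8430.586232
x = (-852.078652·102.302 − 30.256·-919.972597) / -8430.586232 = 7.038023
y = (-110.772·-919.972597 − -852.078652·-95.902) / -8430.586232 = -2.394989
|P − Q| = √((7.038023 − -42.482)² + (-2.394989 − -21.162)²) = 52.956901

52.957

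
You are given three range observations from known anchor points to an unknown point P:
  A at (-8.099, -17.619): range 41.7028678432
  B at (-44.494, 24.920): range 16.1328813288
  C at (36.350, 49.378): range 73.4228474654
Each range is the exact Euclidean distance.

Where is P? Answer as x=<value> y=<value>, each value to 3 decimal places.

eq1: (x + 8.099)² + (y + 17.619)² = 41.7028678432²
eq2: (x + 44.494)² + (y − 24.920)² = 16.1328813288²
eq3: (x − 36.350)² + (y − 49.378)² = 73.4228474654²
eq3−eq2, eq3−eq1 (x²,y² cancel):
  -161.688·x − 48.916·y = 3971.857722
  -88.898·x − 133.994·y = 268.298922
det = -161.688·-133.994 − -48.916·-88.898 = 17316.687304
x = (3971.857722·-133.994 − -48.916·268.298922) / 17316.687304 = -29.975768
y = (-161.688·268.298922 − 3971.857722·-88.898) / 17316.687304 = 17.885031

x=-29.976 y=17.885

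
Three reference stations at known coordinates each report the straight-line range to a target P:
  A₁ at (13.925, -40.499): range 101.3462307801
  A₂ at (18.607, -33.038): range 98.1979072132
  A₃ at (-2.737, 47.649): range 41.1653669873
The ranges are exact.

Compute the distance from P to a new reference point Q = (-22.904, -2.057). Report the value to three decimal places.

49.521

eq1: (x − 13.925)² + (y + 40.499)² = 101.3462307801²
eq2: (x − 18.607)² + (y + 33.038)² = 98.1979072132²
eq3: (x + 2.737)² + (y − 47.649)² = 41.1653669873²
eq3−eq1, eq3−eq2 (x²,y² cancel):
  33.324·x − 176.296·y = -9020.314798
  42.688·x − 161.374·y = -8788.430019
det = 33.324·-161.374 − -176.296·42.688 = 2148.096472
x = (-9020.314798·-161.374 − -176.296·-8788.430019) / 2148.096472 = -43.629688
y = (33.324·-8788.430019 − -9020.314798·42.688) / 2148.096472 = 42.918722
|P − Q| = √((-43.629688 − -22.904)² + (42.918722 − -2.057)²) = 49.521407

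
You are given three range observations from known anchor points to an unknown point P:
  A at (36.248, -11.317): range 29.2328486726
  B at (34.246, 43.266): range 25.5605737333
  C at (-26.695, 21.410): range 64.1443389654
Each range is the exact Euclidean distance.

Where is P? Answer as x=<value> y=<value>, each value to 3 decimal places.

x=37.353 y=17.895

eq1: (x − 36.248)² + (y + 11.317)² = 29.2328486726²
eq2: (x − 34.246)² + (y − 43.266)² = 25.5605737333²
eq3: (x + 26.695)² + (y − 21.410)² = 64.1443389654²
eq1−eq3, eq1−eq2 (x²,y² cancel):
  -125.886·x + 65.454·y = -3530.917648
  -4.004·x + 109.166·y = 1803.959791
det = -125.886·109.166 − 65.454·-4.004 = -13480.393260
x = (-3530.917648·109.166 − 65.454·1803.959791) / -13480.393260 = 37.352956
y = (-125.886·1803.959791 − -3530.917648·-4.004) / -13480.393260 = 17.894958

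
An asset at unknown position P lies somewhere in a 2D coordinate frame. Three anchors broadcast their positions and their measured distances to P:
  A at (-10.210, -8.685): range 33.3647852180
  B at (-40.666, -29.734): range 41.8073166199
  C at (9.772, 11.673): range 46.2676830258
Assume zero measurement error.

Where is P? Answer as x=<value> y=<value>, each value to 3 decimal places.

x=-36.495 y=11.865

eq1: (x + 10.210)² + (y + 8.685)² = 33.3647852180²
eq2: (x + 40.666)² + (y + 29.734)² = 41.8073166199²
eq3: (x − 9.772)² + (y − 11.673)² = 46.2676830258²
eq3−eq2, eq3−eq1 (x²,y² cancel):
  -100.876·x − 82.814·y = 2698.930169
  -39.964·x − 40.716·y = 975.412012
det = -100.876·-40.716 − -82.814·-39.964 = 797.688520
x = (2698.930169·-40.716 − -82.814·975.412012) / 797.688520 = -36.495286
y = (-100.876·975.412012 − 2698.930169·-39.964) / 797.688520 = 11.864760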